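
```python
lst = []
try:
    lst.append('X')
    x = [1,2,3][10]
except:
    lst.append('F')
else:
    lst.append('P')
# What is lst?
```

Step-by-step execution trace:
1. try: `lst.append('X')` → lst = ['X'].
2. `x = [1,2,3][10]` raises IndexError.
3. bare `except` matches → `lst.append('F')` → lst = ['X', 'F'].
4. `else` is skipped (an exception was raised).
Result: ['X', 'F']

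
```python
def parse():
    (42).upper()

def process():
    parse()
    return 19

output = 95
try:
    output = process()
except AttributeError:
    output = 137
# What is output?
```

Step-by-step execution trace:
1. output starts at 95.
2. try: `process()` calls `parse()`.
3. `parse()` evaluates `(42).upper()`, which raises AttributeError; it propagates through process (uncaught).
4. `return 19` in process is not reached; the assignment to output does not complete.
5. `except AttributeError` matches → output = 137.
Result: 137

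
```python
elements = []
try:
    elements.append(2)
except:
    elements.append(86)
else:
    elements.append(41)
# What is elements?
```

Step-by-step execution trace:
1. try: `elements.append(2)` → elements = [2]. No exception raised.
2. `except` is skipped.
3. `else` runs (try completed without exception): `elements.append(41)` → elements = [2, 41].
Result: [2, 41]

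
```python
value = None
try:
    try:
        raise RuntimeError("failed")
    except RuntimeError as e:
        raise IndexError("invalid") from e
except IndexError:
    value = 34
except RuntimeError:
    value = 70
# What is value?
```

Step-by-step execution trace:
1. Inner try raises RuntimeError; inner `except RuntimeError as e` catches it.
2. `raise IndexError(...) from e` raises IndexError (RuntimeError is attached as __cause__, but only IndexError is active).
3. Outer `except IndexError` matches → value = 34.
4. `except RuntimeError` is not reached.
Result: 34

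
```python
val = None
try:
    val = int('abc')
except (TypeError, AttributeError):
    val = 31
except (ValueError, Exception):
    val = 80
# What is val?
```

Step-by-step execution trace:
1. `val = int('abc')` raises ValueError.
2. `except (TypeError, AttributeError)` does not match ValueError; skipped.
3. `except (ValueError, Exception)` matches (ValueError is in the tuple) → val = 80.
Result: 80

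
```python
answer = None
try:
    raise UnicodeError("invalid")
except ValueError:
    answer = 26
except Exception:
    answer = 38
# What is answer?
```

Step-by-step execution trace:
1. `raise UnicodeError(...)` raises UnicodeError.
2. `except ValueError` matches (UnicodeError is a subclass of ValueError) → answer = 26.
3. `except Exception` is not reached.
Result: 26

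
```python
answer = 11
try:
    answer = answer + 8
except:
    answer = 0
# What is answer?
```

Step-by-step execution trace:
1. answer starts at 11.
2. try: `answer = answer + 8` → answer = 19. No exception raised.
3. `except` is skipped.
Result: 19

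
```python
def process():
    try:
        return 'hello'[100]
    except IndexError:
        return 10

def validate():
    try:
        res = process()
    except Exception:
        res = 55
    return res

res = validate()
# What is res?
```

Step-by-step execution trace:
1. `validate()` calls `process()`.
2. In process: `'hello'[100]` raises IndexError; `except IndexError` catches it → returns 10.
3. In validate: `res = process()` → res = 10. No exception reaches validate.
4. `except Exception` is skipped; validate returns 10.
5. res = 10.
Result: 10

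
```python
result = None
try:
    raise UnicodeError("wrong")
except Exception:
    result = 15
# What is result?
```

Step-by-step execution trace:
1. `raise UnicodeError(...)` raises UnicodeError.
2. `except Exception` matches (UnicodeError is a subclass of Exception) → result = 15.
Result: 15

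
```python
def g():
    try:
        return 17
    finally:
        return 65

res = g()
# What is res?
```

Step-by-step execution trace:
1. `g()` enters try: `return 17` sets pending return value 17.
2. Before returning, `finally: return 65` runs and overrides the pending return.
3. g() returns 65 → res = 65.
Result: 65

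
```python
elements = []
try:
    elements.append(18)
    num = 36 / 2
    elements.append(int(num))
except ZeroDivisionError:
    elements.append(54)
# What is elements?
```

Step-by-step execution trace:
1. try: `elements.append(18)` → elements = [18].
2. `num = 36 / 2` → num = 18.0. No exception raised.
3. `elements.append(int(num))` → elements = [18, 18].
4. `except ZeroDivisionError` is skipped (no exception was raised).
Result: [18, 18]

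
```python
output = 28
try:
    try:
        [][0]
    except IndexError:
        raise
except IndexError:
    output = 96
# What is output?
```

Step-by-step execution trace:
1. Inner try: `[][0]` raises IndexError.
2. Inner `except IndexError` matches; bare `raise` re-raises the same IndexError.
3. Outer `except IndexError` matches → output = 96.
Result: 96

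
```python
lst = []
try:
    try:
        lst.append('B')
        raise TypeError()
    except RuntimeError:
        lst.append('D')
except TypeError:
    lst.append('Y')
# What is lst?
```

Step-by-step execution trace:
1. Inner try: `lst.append('B')` → lst = ['B'].
2. `raise TypeError()` raises TypeError.
3. Inner `except RuntimeError` does not match TypeError; exception propagates to outer try.
4. Outer `except TypeError` matches → `lst.append('Y')` → lst = ['B', 'Y'].
Result: ['B', 'Y']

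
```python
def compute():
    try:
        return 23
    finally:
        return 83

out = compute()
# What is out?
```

Step-by-step execution trace:
1. `compute()` enters try: `return 23` sets pending return value 23.
2. Before returning, `finally: return 83` runs and overrides the pending return.
3. compute() returns 83 → out = 83.
Result: 83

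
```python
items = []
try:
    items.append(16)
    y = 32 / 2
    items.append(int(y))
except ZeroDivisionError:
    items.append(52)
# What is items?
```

Step-by-step execution trace:
1. try: `items.append(16)` → items = [16].
2. `y = 32 / 2` → y = 16.0. No exception raised.
3. `items.append(int(y))` → items = [16, 16].
4. `except ZeroDivisionError` is skipped (no exception was raised).
Result: [16, 16]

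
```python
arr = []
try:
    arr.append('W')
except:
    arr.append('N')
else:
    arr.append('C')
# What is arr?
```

Step-by-step execution trace:
1. try: `arr.append('W')` → arr = ['W']. No exception raised.
2. `except` is skipped.
3. `else` runs (try completed without exception): `arr.append('C')` → arr = ['W', 'C'].
Result: ['W', 'C']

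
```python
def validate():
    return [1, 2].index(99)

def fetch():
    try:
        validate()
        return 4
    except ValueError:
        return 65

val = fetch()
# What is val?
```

Step-by-step execution trace:
1. `fetch()` calls `validate()`.
2. `validate()` evaluates `[1, 2].index(99)`, which raises ValueError; it propagates to the caller.
3. `return 4` is not reached.
4. `except ValueError` in fetch matches → returns 65.
5. val = 65.
Result: 65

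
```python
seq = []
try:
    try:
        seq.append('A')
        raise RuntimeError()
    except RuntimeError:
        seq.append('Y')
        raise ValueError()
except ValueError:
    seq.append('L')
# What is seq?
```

Step-by-step execution trace:
1. Inner try: `seq.append('A')` → seq = ['A'].
2. `raise RuntimeError()` raises RuntimeError.
3. Inner `except RuntimeError` matches → `seq.append('Y')` → seq = ['A', 'Y'].
4. `raise ValueError()` raises ValueError; propagates to outer try.
5. Outer `except ValueError` matches → `seq.append('L')` → seq = ['A', 'Y', 'L'].
Result: ['A', 'Y', 'L']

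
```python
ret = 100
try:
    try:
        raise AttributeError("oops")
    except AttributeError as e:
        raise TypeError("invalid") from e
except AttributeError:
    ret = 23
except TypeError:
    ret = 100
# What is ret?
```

Step-by-step execution trace:
1. Inner try raises AttributeError; inner `except AttributeError as e` catches it.
2. `raise TypeError(...) from e` raises TypeError (AttributeError is attached as __cause__, but only TypeError is active).
3. Outer `except AttributeError` does not match TypeError; skipped.
4. Outer `except TypeError` matches → ret = 100.
Result: 100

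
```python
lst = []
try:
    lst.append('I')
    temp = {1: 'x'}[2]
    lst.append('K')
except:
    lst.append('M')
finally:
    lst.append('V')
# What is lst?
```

Step-by-step execution trace:
1. try: `lst.append('I')` → lst = ['I'].
2. `temp = {1: 'x'}[2]` raises KeyError; `lst.append('K')` is not reached.
3. bare `except` matches → `lst.append('M')` → lst = ['I', 'M'].
4. finally always runs: `lst.append('V')` → lst = ['I', 'M', 'V'].
Result: ['I', 'M', 'V']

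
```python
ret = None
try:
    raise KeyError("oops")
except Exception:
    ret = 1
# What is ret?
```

Step-by-step execution trace:
1. `raise KeyError(...)` raises KeyError.
2. `except Exception` matches (KeyError is a subclass of Exception) → ret = 1.
Result: 1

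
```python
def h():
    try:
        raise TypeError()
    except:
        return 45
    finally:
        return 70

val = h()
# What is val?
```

Step-by-step execution trace:
1. `h()` enters try: `raise TypeError()` raises TypeError.
2. bare `except` matches → `return 45` sets pending return value 45.
3. Before returning, `finally: return 70` runs and overrides the pending return.
4. h() returns 70 → val = 70.
Result: 70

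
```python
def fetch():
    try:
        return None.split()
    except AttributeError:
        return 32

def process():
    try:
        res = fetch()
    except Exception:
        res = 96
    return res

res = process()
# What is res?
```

Step-by-step execution trace:
1. `process()` calls `fetch()`.
2. In fetch: `None.split()` raises AttributeError; `except AttributeError` catches it → returns 32.
3. In process: `res = fetch()` → res = 32. No exception reaches process.
4. `except Exception` is skipped; process returns 32.
5. res = 32.
Result: 32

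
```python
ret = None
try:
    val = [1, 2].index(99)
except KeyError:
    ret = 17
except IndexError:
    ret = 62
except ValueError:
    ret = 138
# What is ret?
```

Step-by-step execution trace:
1. `val = [1, 2].index(99)` raises ValueError.
2. `except KeyError` does not match ValueError; skipped.
3. `except IndexError` does not match ValueError; skipped.
4. `except ValueError` matches → ret = 138.
Result: 138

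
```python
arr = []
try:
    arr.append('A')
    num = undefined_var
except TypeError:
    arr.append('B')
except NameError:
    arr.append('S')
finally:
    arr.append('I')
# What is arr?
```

Step-by-step execution trace:
1. try: `arr.append('A')` → arr = ['A'].
2. `num = undefined_var` raises NameError.
3. `except TypeError` does not match NameError; skipped.
4. `except NameError` matches → `arr.append('S')` → arr = ['A', 'S'].
5. finally always runs: `arr.append('I')` → arr = ['A', 'S', 'I'].
Result: ['A', 'S', 'I']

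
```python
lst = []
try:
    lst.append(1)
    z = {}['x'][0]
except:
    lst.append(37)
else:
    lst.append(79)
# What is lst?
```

Step-by-step execution trace:
1. try: `lst.append(1)` → lst = [1].
2. `z = {}['x'][0]` raises KeyError.
3. bare `except` matches → `lst.append(37)` → lst = [1, 37].
4. `else` is skipped (an exception was raised).
Result: [1, 37]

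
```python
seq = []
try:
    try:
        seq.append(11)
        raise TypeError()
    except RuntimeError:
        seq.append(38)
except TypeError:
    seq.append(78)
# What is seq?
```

Step-by-step execution trace:
1. Inner try: `seq.append(11)` → seq = [11].
2. `raise TypeError()` raises TypeError.
3. Inner `except RuntimeError` does not match TypeError; exception propagates to outer try.
4. Outer `except TypeError` matches → `seq.append(78)` → seq = [11, 78].
Result: [11, 78]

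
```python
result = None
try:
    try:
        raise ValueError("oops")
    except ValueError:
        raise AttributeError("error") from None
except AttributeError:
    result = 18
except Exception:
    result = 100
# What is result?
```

Step-by-step execution trace:
1. Inner try raises ValueError; inner `except ValueError` catches it.
2. `raise AttributeError(...) from None` raises AttributeError (from None suppresses __context__, but the active exception is still AttributeError).
3. Outer `except AttributeError` matches → result = 18.
4. `except Exception` is not reached.
Result: 18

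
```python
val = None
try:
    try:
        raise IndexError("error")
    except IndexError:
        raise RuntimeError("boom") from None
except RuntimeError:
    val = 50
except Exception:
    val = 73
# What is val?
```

Step-by-step execution trace:
1. Inner try raises IndexError; inner `except IndexError` catches it.
2. `raise RuntimeError(...) from None` raises RuntimeError (from None suppresses __context__, but the active exception is still RuntimeError).
3. Outer `except RuntimeError` matches → val = 50.
4. `except Exception` is not reached.
Result: 50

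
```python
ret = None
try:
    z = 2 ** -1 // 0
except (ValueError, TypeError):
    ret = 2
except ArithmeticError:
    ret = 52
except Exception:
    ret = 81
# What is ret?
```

Step-by-step execution trace:
1. `z = 2 ** -1 // 0` raises ZeroDivisionError.
2. `except (ValueError, TypeError)` does not match ZeroDivisionError; skipped.
3. `except ArithmeticError` matches (ZeroDivisionError is a subclass of ArithmeticError) → ret = 52.
4. `except Exception` is not reached.
Result: 52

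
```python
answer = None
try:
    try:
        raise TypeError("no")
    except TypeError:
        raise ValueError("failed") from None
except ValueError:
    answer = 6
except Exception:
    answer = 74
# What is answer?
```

Step-by-step execution trace:
1. Inner try raises TypeError; inner `except TypeError` catches it.
2. `raise ValueError(...) from None` raises ValueError (from None suppresses __context__, but the active exception is still ValueError).
3. Outer `except ValueError` matches → answer = 6.
4. `except Exception` is not reached.
Result: 6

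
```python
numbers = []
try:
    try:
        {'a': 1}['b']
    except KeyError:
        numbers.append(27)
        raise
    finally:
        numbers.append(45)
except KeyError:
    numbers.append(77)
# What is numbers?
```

Step-by-step execution trace:
1. Inner try: `{'a': 1}['b']` raises KeyError.
2. Inner `except KeyError` matches → `numbers.append(27)` → numbers = [27].
3. bare `raise` re-raises KeyError.
4. Inner `finally` runs during unwinding: `numbers.append(45)` → numbers = [27, 45].
5. Outer `except KeyError` matches → `numbers.append(77)` → numbers = [27, 45, 77].
Result: [27, 45, 77]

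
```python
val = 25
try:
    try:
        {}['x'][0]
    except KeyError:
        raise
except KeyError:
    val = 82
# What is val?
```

Step-by-step execution trace:
1. Inner try: `{}['x'][0]` raises KeyError.
2. Inner `except KeyError` matches; bare `raise` re-raises the same KeyError.
3. Outer `except KeyError` matches → val = 82.
Result: 82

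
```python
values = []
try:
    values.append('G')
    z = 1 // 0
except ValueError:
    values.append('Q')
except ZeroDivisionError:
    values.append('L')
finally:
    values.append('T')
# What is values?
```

Step-by-step execution trace:
1. try: `values.append('G')` → values = ['G'].
2. `z = 1 // 0` raises ZeroDivisionError.
3. `except ValueError` does not match ZeroDivisionError; skipped.
4. `except ZeroDivisionError` matches → `values.append('L')` → values = ['G', 'L'].
5. finally always runs: `values.append('T')` → values = ['G', 'L', 'T'].
Result: ['G', 'L', 'T']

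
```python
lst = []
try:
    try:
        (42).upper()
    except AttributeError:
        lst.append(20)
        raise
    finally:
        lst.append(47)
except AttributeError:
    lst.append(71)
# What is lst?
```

Step-by-step execution trace:
1. Inner try: `(42).upper()` raises AttributeError.
2. Inner `except AttributeError` matches → `lst.append(20)` → lst = [20].
3. bare `raise` re-raises AttributeError.
4. Inner `finally` runs during unwinding: `lst.append(47)` → lst = [20, 47].
5. Outer `except AttributeError` matches → `lst.append(71)` → lst = [20, 47, 71].
Result: [20, 47, 71]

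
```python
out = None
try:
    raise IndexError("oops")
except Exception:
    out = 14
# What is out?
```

Step-by-step execution trace:
1. `raise IndexError(...)` raises IndexError.
2. `except Exception` matches (IndexError is a subclass of Exception) → out = 14.
Result: 14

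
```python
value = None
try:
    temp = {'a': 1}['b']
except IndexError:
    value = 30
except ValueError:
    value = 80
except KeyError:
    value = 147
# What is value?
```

Step-by-step execution trace:
1. `temp = {'a': 1}['b']` raises KeyError.
2. `except IndexError` does not match KeyError; skipped.
3. `except ValueError` does not match KeyError; skipped.
4. `except KeyError` matches → value = 147.
Result: 147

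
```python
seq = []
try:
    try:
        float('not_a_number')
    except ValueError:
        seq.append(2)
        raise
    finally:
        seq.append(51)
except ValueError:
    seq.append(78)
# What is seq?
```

Step-by-step execution trace:
1. Inner try: `float('not_a_number')` raises ValueError.
2. Inner `except ValueError` matches → `seq.append(2)` → seq = [2].
3. bare `raise` re-raises ValueError.
4. Inner `finally` runs during unwinding: `seq.append(51)` → seq = [2, 51].
5. Outer `except ValueError` matches → `seq.append(78)` → seq = [2, 51, 78].
Result: [2, 51, 78]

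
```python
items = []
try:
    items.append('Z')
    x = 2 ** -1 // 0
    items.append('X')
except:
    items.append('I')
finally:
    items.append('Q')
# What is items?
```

Step-by-step execution trace:
1. try: `items.append('Z')` → items = ['Z'].
2. `x = 2 ** -1 // 0` raises ZeroDivisionError; `items.append('X')` is not reached.
3. bare `except` matches → `items.append('I')` → items = ['Z', 'I'].
4. finally always runs: `items.append('Q')` → items = ['Z', 'I', 'Q'].
Result: ['Z', 'I', 'Q']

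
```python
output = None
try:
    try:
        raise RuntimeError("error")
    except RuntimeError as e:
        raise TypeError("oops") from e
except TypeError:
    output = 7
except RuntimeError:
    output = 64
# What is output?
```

Step-by-step execution trace:
1. Inner try raises RuntimeError; inner `except RuntimeError as e` catches it.
2. `raise TypeError(...) from e` raises TypeError (RuntimeError is attached as __cause__, but only TypeError is active).
3. Outer `except TypeError` matches → output = 7.
4. `except RuntimeError` is not reached.
Result: 7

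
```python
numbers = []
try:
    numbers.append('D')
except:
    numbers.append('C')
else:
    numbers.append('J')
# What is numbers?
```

Step-by-step execution trace:
1. try: `numbers.append('D')` → numbers = ['D']. No exception raised.
2. `except` is skipped.
3. `else` runs (try completed without exception): `numbers.append('J')` → numbers = ['D', 'J'].
Result: ['D', 'J']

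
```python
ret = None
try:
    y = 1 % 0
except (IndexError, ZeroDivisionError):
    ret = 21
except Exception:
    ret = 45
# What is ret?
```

Step-by-step execution trace:
1. `y = 1 % 0` raises ZeroDivisionError.
2. `except (IndexError, ZeroDivisionError)` matches (ZeroDivisionError is in the tuple) → ret = 21.
3. `except Exception` is not reached.
Result: 21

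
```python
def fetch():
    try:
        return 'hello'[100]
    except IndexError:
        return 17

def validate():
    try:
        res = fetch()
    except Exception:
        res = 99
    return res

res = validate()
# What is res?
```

Step-by-step execution trace:
1. `validate()` calls `fetch()`.
2. In fetch: `'hello'[100]` raises IndexError; `except IndexError` catches it → returns 17.
3. In validate: `res = fetch()` → res = 17. No exception reaches validate.
4. `except Exception` is skipped; validate returns 17.
5. res = 17.
Result: 17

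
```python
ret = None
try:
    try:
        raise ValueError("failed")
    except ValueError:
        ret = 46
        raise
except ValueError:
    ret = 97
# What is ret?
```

Step-by-step execution trace:
1. Inner try: `raise ValueError("failed")` raises ValueError.
2. Inner `except ValueError` matches → ret = 46.
3. bare `raise` re-raises the same ValueError.
4. Outer `except ValueError` matches → ret = 97.
Result: 97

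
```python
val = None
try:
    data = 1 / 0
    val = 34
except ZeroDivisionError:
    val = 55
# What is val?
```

Step-by-step execution trace:
1. `data = 1 / 0` raises ZeroDivisionError.
2. `val = 34` is not reached.
3. `except ZeroDivisionError` matches → val = 55.
Result: 55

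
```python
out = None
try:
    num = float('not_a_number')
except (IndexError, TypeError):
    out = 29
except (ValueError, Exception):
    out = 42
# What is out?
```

Step-by-step execution trace:
1. `num = float('not_a_number')` raises ValueError.
2. `except (IndexError, TypeError)` does not match ValueError; skipped.
3. `except (ValueError, Exception)` matches (ValueError is in the tuple) → out = 42.
Result: 42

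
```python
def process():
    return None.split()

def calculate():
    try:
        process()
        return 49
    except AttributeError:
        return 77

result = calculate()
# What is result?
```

Step-by-step execution trace:
1. `calculate()` calls `process()`.
2. `process()` evaluates `None.split()`, which raises AttributeError; it propagates to the caller.
3. `return 49` is not reached.
4. `except AttributeError` in calculate matches → returns 77.
5. result = 77.
Result: 77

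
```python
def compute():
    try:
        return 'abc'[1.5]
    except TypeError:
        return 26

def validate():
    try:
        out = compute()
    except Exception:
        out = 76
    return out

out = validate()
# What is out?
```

Step-by-step execution trace:
1. `validate()` calls `compute()`.
2. In compute: `'abc'[1.5]` raises TypeError; `except TypeError` catches it → returns 26.
3. In validate: `out = compute()` → out = 26. No exception reaches validate.
4. `except Exception` is skipped; validate returns 26.
5. out = 26.
Result: 26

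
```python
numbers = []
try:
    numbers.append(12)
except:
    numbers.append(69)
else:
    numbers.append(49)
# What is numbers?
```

Step-by-step execution trace:
1. try: `numbers.append(12)` → numbers = [12]. No exception raised.
2. `except` is skipped.
3. `else` runs (try completed without exception): `numbers.append(49)` → numbers = [12, 49].
Result: [12, 49]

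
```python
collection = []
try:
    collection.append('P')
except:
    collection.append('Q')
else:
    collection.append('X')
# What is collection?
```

Step-by-step execution trace:
1. try: `collection.append('P')` → collection = ['P']. No exception raised.
2. `except` is skipped.
3. `else` runs (try completed without exception): `collection.append('X')` → collection = ['P', 'X'].
Result: ['P', 'X']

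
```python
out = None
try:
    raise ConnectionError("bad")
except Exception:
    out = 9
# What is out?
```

Step-by-step execution trace:
1. `raise ConnectionError(...)` raises ConnectionError.
2. `except Exception` matches (ConnectionError is a subclass of Exception) → out = 9.
Result: 9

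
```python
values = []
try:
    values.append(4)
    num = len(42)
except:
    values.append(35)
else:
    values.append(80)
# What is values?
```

Step-by-step execution trace:
1. try: `values.append(4)` → values = [4].
2. `num = len(42)` raises TypeError.
3. bare `except` matches → `values.append(35)` → values = [4, 35].
4. `else` is skipped (an exception was raised).
Result: [4, 35]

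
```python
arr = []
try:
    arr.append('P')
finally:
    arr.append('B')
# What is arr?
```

Step-by-step execution trace:
1. try: `arr.append('P')` → arr = ['P'].
2. The try body completes without raising.
3. finally always runs: `arr.append('B')` → arr = ['P', 'B'].
Result: ['P', 'B']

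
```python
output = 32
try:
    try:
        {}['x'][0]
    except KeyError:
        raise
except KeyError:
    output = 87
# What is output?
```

Step-by-step execution trace:
1. Inner try: `{}['x'][0]` raises KeyError.
2. Inner `except KeyError` matches; bare `raise` re-raises the same KeyError.
3. Outer `except KeyError` matches → output = 87.
Result: 87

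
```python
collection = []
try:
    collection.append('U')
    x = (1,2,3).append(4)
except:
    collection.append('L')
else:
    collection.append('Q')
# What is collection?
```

Step-by-step execution trace:
1. try: `collection.append('U')` → collection = ['U'].
2. `x = (1,2,3).append(4)` raises AttributeError.
3. bare `except` matches → `collection.append('L')` → collection = ['U', 'L'].
4. `else` is skipped (an exception was raised).
Result: ['U', 'L']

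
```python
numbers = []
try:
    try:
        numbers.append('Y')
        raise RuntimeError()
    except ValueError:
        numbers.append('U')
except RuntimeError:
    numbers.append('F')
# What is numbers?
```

Step-by-step execution trace:
1. Inner try: `numbers.append('Y')` → numbers = ['Y'].
2. `raise RuntimeError()` raises RuntimeError.
3. Inner `except ValueError` does not match RuntimeError; exception propagates to outer try.
4. Outer `except RuntimeError` matches → `numbers.append('F')` → numbers = ['Y', 'F'].
Result: ['Y', 'F']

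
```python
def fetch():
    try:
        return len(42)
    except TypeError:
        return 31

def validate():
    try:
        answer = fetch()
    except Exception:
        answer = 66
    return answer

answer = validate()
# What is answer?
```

Step-by-step execution trace:
1. `validate()` calls `fetch()`.
2. In fetch: `len(42)` raises TypeError; `except TypeError` catches it → returns 31.
3. In validate: `answer = fetch()` → answer = 31. No exception reaches validate.
4. `except Exception` is skipped; validate returns 31.
5. answer = 31.
Result: 31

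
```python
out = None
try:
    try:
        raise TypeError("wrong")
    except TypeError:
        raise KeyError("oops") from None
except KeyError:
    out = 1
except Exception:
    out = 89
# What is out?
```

Step-by-step execution trace:
1. Inner try raises TypeError; inner `except TypeError` catches it.
2. `raise KeyError(...) from None` raises KeyError (from None suppresses __context__, but the active exception is still KeyError).
3. Outer `except KeyError` matches → out = 1.
4. `except Exception` is not reached.
Result: 1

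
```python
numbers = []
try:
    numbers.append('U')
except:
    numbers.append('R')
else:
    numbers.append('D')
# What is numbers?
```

Step-by-step execution trace:
1. try: `numbers.append('U')` → numbers = ['U']. No exception raised.
2. `except` is skipped.
3. `else` runs (try completed without exception): `numbers.append('D')` → numbers = ['U', 'D'].
Result: ['U', 'D']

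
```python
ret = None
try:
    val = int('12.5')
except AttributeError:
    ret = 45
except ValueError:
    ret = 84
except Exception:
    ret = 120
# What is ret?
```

Step-by-step execution trace:
1. `val = int('12.5')` raises ValueError.
2. `except AttributeError` does not match ValueError; skipped.
3. `except ValueError` matches → ret = 84.
4. Remaining except clauses are skipped.
Result: 84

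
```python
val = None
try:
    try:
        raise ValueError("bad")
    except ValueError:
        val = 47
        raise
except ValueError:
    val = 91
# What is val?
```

Step-by-step execution trace:
1. Inner try: `raise ValueError("bad")` raises ValueError.
2. Inner `except ValueError` matches → val = 47.
3. bare `raise` re-raises the same ValueError.
4. Outer `except ValueError` matches → val = 91.
Result: 91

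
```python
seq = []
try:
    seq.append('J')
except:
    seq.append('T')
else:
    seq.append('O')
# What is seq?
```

Step-by-step execution trace:
1. try: `seq.append('J')` → seq = ['J']. No exception raised.
2. `except` is skipped.
3. `else` runs (try completed without exception): `seq.append('O')` → seq = ['J', 'O'].
Result: ['J', 'O']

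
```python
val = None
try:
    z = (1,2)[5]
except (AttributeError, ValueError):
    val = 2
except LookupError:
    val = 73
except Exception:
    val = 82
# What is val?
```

Step-by-step execution trace:
1. `z = (1,2)[5]` raises IndexError.
2. `except (AttributeError, ValueError)` does not match IndexError; skipped.
3. `except LookupError` matches (IndexError is a subclass of LookupError) → val = 73.
4. `except Exception` is not reached.
Result: 73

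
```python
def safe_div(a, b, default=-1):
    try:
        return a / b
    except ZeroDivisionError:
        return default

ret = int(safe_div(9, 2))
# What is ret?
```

Step-by-step execution trace:
1. `safe_div(9, 2)` enters try: `return 9 / 2` → returns 4.5. No exception raised.
2. `except ZeroDivisionError` is skipped.
3. `int(4.5)` → 4 → ret = 4.
Result: 4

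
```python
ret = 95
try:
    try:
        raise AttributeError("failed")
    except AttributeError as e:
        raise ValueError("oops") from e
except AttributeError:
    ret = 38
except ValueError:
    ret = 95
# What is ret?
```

Step-by-step execution trace:
1. Inner try raises AttributeError; inner `except AttributeError as e` catches it.
2. `raise ValueError(...) from e` raises ValueError (AttributeError is attached as __cause__, but only ValueError is active).
3. Outer `except AttributeError` does not match ValueError; skipped.
4. Outer `except ValueError` matches → ret = 95.
Result: 95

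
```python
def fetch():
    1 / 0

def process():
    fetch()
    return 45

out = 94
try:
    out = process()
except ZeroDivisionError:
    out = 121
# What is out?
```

Step-by-step execution trace:
1. out starts at 94.
2. try: `process()` calls `fetch()`.
3. `fetch()` evaluates `1 / 0`, which raises ZeroDivisionError; it propagates through process (uncaught).
4. `return 45` in process is not reached; the assignment to out does not complete.
5. `except ZeroDivisionError` matches → out = 121.
Result: 121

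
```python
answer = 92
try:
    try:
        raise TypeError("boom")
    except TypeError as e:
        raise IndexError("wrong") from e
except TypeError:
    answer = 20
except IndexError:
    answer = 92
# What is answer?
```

Step-by-step execution trace:
1. Inner try raises TypeError; inner `except TypeError as e` catches it.
2. `raise IndexError(...) from e` raises IndexError (TypeError is attached as __cause__, but only IndexError is active).
3. Outer `except TypeError` does not match IndexError; skipped.
4. Outer `except IndexError` matches → answer = 92.
Result: 92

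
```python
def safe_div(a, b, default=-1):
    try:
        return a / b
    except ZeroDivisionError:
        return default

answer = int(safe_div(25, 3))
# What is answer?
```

Step-by-step execution trace:
1. `safe_div(25, 3)` enters try: `return 25 / 3` → returns 8.333333333333334. No exception raised.
2. `except ZeroDivisionError` is skipped.
3. `int(8.333333333333334)` → 8 → answer = 8.
Result: 8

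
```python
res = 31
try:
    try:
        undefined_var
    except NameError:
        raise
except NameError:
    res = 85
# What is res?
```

Step-by-step execution trace:
1. Inner try: `undefined_var` raises NameError.
2. Inner `except NameError` matches; bare `raise` re-raises the same NameError.
3. Outer `except NameError` matches → res = 85.
Result: 85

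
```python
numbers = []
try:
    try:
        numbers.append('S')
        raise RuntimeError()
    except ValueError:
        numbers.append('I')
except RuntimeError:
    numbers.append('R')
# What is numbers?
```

Step-by-step execution trace:
1. Inner try: `numbers.append('S')` → numbers = ['S'].
2. `raise RuntimeError()` raises RuntimeError.
3. Inner `except ValueError` does not match RuntimeError; exception propagates to outer try.
4. Outer `except RuntimeError` matches → `numbers.append('R')` → numbers = ['S', 'R'].
Result: ['S', 'R']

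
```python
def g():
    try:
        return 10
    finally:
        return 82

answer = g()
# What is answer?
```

Step-by-step execution trace:
1. `g()` enters try: `return 10` sets pending return value 10.
2. Before returning, `finally: return 82` runs and overrides the pending return.
3. g() returns 82 → answer = 82.
Result: 82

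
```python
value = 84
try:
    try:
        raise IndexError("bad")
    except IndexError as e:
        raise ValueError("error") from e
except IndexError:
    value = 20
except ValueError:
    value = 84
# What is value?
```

Step-by-step execution trace:
1. Inner try raises IndexError; inner `except IndexError as e` catches it.
2. `raise ValueError(...) from e` raises ValueError (IndexError is attached as __cause__, but only ValueError is active).
3. Outer `except IndexError` does not match ValueError; skipped.
4. Outer `except ValueError` matches → value = 84.
Result: 84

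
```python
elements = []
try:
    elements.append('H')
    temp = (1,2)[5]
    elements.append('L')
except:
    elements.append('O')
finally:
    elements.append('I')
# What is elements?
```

Step-by-step execution trace:
1. try: `elements.append('H')` → elements = ['H'].
2. `temp = (1,2)[5]` raises IndexError; `elements.append('L')` is not reached.
3. bare `except` matches → `elements.append('O')` → elements = ['H', 'O'].
4. finally always runs: `elements.append('I')` → elements = ['H', 'O', 'I'].
Result: ['H', 'O', 'I']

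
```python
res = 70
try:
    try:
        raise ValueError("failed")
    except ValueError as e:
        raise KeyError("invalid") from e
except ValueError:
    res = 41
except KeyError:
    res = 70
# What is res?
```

Step-by-step execution trace:
1. Inner try raises ValueError; inner `except ValueError as e` catches it.
2. `raise KeyError(...) from e` raises KeyError (ValueError is attached as __cause__, but only KeyError is active).
3. Outer `except ValueError` does not match KeyError; skipped.
4. Outer `except KeyError` matches → res = 70.
Result: 70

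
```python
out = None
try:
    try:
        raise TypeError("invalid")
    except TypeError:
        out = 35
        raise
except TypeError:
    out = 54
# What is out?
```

Step-by-step execution trace:
1. Inner try: `raise TypeError("invalid")` raises TypeError.
2. Inner `except TypeError` matches → out = 35.
3. bare `raise` re-raises the same TypeError.
4. Outer `except TypeError` matches → out = 54.
Result: 54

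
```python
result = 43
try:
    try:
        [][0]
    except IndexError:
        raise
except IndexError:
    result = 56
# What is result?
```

Step-by-step execution trace:
1. Inner try: `[][0]` raises IndexError.
2. Inner `except IndexError` matches; bare `raise` re-raises the same IndexError.
3. Outer `except IndexError` matches → result = 56.
Result: 56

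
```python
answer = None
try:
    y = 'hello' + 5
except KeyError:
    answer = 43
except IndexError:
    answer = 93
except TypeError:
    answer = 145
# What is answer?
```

Step-by-step execution trace:
1. `y = 'hello' + 5` raises TypeError.
2. `except KeyError` does not match TypeError; skipped.
3. `except IndexError` does not match TypeError; skipped.
4. `except TypeError` matches → answer = 145.
Result: 145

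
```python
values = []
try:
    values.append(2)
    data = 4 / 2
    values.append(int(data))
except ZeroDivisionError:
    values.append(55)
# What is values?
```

Step-by-step execution trace:
1. try: `values.append(2)` → values = [2].
2. `data = 4 / 2` → data = 2.0. No exception raised.
3. `values.append(int(data))` → values = [2, 2].
4. `except ZeroDivisionError` is skipped (no exception was raised).
Result: [2, 2]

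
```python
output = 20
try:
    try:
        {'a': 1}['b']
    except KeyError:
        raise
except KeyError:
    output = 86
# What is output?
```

Step-by-step execution trace:
1. Inner try: `{'a': 1}['b']` raises KeyError.
2. Inner `except KeyError` matches; bare `raise` re-raises the same KeyError.
3. Outer `except KeyError` matches → output = 86.
Result: 86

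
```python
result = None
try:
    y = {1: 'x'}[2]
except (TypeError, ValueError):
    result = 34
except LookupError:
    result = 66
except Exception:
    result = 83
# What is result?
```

Step-by-step execution trace:
1. `y = {1: 'x'}[2]` raises KeyError.
2. `except (TypeError, ValueError)` does not match KeyError; skipped.
3. `except LookupError` matches (KeyError is a subclass of LookupError) → result = 66.
4. `except Exception` is not reached.
Result: 66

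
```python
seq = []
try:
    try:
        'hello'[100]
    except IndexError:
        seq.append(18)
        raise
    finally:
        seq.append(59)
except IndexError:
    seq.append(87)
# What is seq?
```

Step-by-step execution trace:
1. Inner try: `'hello'[100]` raises IndexError.
2. Inner `except IndexError` matches → `seq.append(18)` → seq = [18].
3. bare `raise` re-raises IndexError.
4. Inner `finally` runs during unwinding: `seq.append(59)` → seq = [18, 59].
5. Outer `except IndexError` matches → `seq.append(87)` → seq = [18, 59, 87].
Result: [18, 59, 87]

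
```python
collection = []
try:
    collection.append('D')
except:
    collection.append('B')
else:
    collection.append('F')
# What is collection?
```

Step-by-step execution trace:
1. try: `collection.append('D')` → collection = ['D']. No exception raised.
2. `except` is skipped.
3. `else` runs (try completed without exception): `collection.append('F')` → collection = ['D', 'F'].
Result: ['D', 'F']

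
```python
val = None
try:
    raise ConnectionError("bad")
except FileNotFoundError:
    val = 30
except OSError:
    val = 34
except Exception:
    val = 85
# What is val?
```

Step-by-step execution trace:
1. `raise ConnectionError(...)` raises ConnectionError.
2. `except FileNotFoundError` does not match (ConnectionError is not a subclass of FileNotFoundError); skipped.
3. `except OSError` matches (ConnectionError is a subclass of OSError) → val = 34.
4. `except Exception` is not reached.
Result: 34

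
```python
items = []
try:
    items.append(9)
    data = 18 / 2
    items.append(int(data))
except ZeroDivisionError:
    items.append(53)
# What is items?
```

Step-by-step execution trace:
1. try: `items.append(9)` → items = [9].
2. `data = 18 / 2` → data = 9.0. No exception raised.
3. `items.append(int(data))` → items = [9, 9].
4. `except ZeroDivisionError` is skipped (no exception was raised).
Result: [9, 9]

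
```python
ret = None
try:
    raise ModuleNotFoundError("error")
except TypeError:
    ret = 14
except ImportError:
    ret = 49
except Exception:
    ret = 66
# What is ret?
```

Step-by-step execution trace:
1. `raise ModuleNotFoundError(...)` raises ModuleNotFoundError.
2. `except TypeError` does not match (ModuleNotFoundError is not a subclass of TypeError); skipped.
3. `except ImportError` matches (ModuleNotFoundError is a subclass of ImportError) → ret = 49.
4. `except Exception` is not reached.
Result: 49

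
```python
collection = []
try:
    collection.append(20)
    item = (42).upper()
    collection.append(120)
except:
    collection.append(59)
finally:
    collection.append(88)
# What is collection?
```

Step-by-step execution trace:
1. try: `collection.append(20)` → collection = [20].
2. `item = (42).upper()` raises AttributeError; `collection.append(120)` is not reached.
3. bare `except` matches → `collection.append(59)` → collection = [20, 59].
4. finally always runs: `collection.append(88)` → collection = [20, 59, 88].
Result: [20, 59, 88]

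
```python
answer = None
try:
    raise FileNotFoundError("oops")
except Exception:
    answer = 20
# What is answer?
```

Step-by-step execution trace:
1. `raise FileNotFoundError(...)` raises FileNotFoundError.
2. `except Exception` matches (FileNotFoundError is a subclass of Exception) → answer = 20.
Result: 20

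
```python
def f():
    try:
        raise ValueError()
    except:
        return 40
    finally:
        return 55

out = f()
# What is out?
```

Step-by-step execution trace:
1. `f()` enters try: `raise ValueError()` raises ValueError.
2. bare `except` matches → `return 40` sets pending return value 40.
3. Before returning, `finally: return 55` runs and overrides the pending return.
4. f() returns 55 → out = 55.
Result: 55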